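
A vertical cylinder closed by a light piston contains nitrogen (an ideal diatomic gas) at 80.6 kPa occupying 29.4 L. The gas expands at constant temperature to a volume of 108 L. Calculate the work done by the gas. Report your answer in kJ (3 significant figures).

Isothermal: W = nRT ln(V₂/V₁) = P₁V₁ ln(V₂/V₁).
P₁V₁ = (80.6 kPa)(29.4 L) = 2370 J.
W = 2370 × ln(108/29.4) = 2370 × 1.301
W_by_gas = 3083 J.

W ≈ 3.08 kJ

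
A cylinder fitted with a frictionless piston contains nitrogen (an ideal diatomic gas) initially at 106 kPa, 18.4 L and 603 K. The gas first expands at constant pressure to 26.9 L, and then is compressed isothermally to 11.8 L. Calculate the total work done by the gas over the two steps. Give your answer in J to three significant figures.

W_total ≈ -1450 J

Step 1 (isobaric): W = PΔV = (106 kPa)(26.9 − 18.4 L) = 901 J.
After step 1: P = 106 kPa, V = 26.9 L, T = 881.6 K.
Step 2 (isothermal): W = P₁V₁ ln(V₂/V₁) = (2851) ln(11.8/26.9) = -2350 J.
W_total = 901 − 2350 = -1449 J.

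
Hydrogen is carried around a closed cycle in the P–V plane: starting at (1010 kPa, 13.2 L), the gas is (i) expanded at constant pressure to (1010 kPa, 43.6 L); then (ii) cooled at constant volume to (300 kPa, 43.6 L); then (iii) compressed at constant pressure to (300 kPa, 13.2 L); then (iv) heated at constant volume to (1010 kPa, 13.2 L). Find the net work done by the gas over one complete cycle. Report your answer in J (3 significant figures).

Constant-volume legs do no work.
W(i) = (1010)(43.6 − 13.2) = 30704 J; W(iii) = (300)(13.2 − 43.6) = -9120 J.
W_net = 30704 − 9120 = 21584 J (the clockwise enclosed area).

W_net ≈ 21600 J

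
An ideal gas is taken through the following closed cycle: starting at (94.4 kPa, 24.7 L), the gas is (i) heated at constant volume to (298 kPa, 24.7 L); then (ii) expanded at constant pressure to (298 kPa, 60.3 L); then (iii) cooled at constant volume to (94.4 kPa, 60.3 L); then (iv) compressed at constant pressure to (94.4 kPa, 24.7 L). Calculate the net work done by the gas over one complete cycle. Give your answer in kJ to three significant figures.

W_net ≈ 7.25 kJ

Constant-volume legs do no work.
W(ii) = (298)(60.3 − 24.7) = 10609 J; W(iv) = (94.4)(24.7 − 60.3) = -3361 J.
W_net = 10609 − 3361 = 7248 J (the clockwise enclosed area).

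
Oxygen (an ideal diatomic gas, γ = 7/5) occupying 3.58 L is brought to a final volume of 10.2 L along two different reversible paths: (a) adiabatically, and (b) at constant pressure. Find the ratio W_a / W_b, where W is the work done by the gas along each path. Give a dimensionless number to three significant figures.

W_a / W_b ≈ 0.463

Path (a) adiabatic: W = P₁V₁(1 − (V₁/V₂)^(γ−1))/(γ−1) → W_a/(P₁V₁) = 0.8554.
Path (b) isobaric: W = P₁(V₂ − V₁) → W_b/(P₁V₁) = 1.849.
W_a / W_b = 0.8554 / 1.849 = 0.4626.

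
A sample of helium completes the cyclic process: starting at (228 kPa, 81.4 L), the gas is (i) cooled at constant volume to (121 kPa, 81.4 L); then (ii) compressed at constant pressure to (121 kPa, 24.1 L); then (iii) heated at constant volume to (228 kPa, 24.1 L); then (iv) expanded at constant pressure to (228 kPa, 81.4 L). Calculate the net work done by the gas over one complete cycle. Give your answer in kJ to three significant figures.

Constant-volume legs do no work.
W(ii) = (121)(24.1 − 81.4) = -6933 J; W(iv) = (228)(81.4 − 24.1) = 13064 J.
W_net = -6933 + 13064 = 6131 J (the clockwise enclosed area).

W_net ≈ 6.13 kJ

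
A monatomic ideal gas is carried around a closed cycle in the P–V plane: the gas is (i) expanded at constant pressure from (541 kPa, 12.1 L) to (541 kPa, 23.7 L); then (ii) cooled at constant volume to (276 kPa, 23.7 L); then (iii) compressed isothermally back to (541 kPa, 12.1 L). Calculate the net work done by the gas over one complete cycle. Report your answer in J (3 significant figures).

W_net ≈ 1880 J

Leg (i): W = PΔV = (541)(23.7 − 12.1) = 6276 J.
Leg (ii): W = 0.
Leg (iii): W = PᵢVᵢ ln(V_f/Vᵢ) = (6541) ln(12.1/23.7) = -4397 J.
W_net = 6276 − 4397 = 1878 J.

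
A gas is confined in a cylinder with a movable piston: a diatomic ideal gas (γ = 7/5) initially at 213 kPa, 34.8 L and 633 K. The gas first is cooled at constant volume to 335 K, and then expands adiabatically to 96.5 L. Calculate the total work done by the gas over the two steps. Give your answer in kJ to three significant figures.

W_total ≈ 3.29 kJ

Step 1 (isochoric): W = 0 (constant volume).
After step 1: P = 112.7 kPa (V unchanged).
Step 2 (adiabatic): W = (P₁V₁ − P₂V₂)/(γ−1) = (3923 − 2609)/0.4 = 3285 J.
W_total = 0 + 3285 = 3285 J.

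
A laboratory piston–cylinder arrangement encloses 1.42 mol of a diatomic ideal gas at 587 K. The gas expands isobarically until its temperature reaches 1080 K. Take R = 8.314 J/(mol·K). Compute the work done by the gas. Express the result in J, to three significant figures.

Isobaric: W = P ΔV = nR ΔT.
W = (1.42)(8.314)(1080 − 587) = 5820 J.

W ≈ 5820 J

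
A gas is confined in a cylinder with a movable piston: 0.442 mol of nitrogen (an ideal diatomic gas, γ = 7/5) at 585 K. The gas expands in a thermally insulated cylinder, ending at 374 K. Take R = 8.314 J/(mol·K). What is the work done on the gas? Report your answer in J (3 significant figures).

W ≈ -1940 J

Adiabatic ⇒ Q = 0, so W_by = −ΔU = nCᵥ(T₁ − T₂).
Cᵥ = 5R/2 = 20.79 J/(mol·K).
W = (0.442)(20.79)(585 − 374) = 1938 J.
Work on gas = −W_by = -1938 J.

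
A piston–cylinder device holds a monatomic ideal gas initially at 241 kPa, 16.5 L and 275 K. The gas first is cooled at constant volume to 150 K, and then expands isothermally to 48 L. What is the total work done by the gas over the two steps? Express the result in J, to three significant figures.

W_total ≈ 2320 J

Step 1 (isochoric): W = 0 (constant volume).
After step 1: P = 131.5 kPa (V unchanged).
Step 2 (isothermal): W = P₁V₁ ln(V₂/V₁) = (2169) ln(48/16.5) = 2316 J.
W_total = 0 + 2316 = 2316 J.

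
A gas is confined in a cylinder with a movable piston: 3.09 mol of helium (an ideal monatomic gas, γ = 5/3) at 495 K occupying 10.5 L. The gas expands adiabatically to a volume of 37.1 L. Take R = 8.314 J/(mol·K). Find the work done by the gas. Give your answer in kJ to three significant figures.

Adiabatic: TV^(γ−1) = const with γ = 5/3.
T₂ = T₁ (V₁/V₂)^(γ−1) = 495 × (10.5/37.1)^0.667 = 495 × 0.4311 = 213.4 K.
W_by = nCᵥ(T₁ − T₂) = (3.09)(12.47)(495 − 213.4) = 10852 J.

W ≈ 10.9 kJ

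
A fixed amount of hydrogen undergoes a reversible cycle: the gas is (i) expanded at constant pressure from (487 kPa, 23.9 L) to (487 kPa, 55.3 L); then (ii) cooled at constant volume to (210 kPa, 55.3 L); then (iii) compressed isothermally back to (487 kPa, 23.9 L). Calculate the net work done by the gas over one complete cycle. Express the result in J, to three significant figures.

W_net ≈ 5550 J

Leg (i): W = PΔV = (487)(55.3 − 23.9) = 15292 J.
Leg (ii): W = 0.
Leg (iii): W = PᵢVᵢ ln(V_f/Vᵢ) = (11613) ln(23.9/55.3) = -9742 J.
W_net = 15292 − 9742 = 5550 J.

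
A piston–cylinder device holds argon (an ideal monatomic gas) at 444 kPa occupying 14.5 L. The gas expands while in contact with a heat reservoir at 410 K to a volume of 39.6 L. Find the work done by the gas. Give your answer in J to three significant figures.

W ≈ 6470 J

Isothermal: W = nRT ln(V₂/V₁) = P₁V₁ ln(V₂/V₁).
P₁V₁ = (444 kPa)(14.5 L) = 6438 J.
W = 6438 × ln(39.6/14.5) = 6438 × 1.005
W_by_gas = 6468 J.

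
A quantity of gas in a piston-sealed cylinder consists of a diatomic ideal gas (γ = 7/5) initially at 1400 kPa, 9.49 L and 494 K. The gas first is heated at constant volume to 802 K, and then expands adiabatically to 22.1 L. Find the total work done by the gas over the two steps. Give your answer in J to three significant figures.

W_total ≈ 15500 J

Step 1 (isochoric): W = 0 (constant volume).
After step 1: P = 2273 kPa (V unchanged).
Step 2 (adiabatic): W = (P₁V₁ − P₂V₂)/(γ−1) = (21570 − 15381)/0.4 = 15471 J.
W_total = 0 + 15471 = 15471 J.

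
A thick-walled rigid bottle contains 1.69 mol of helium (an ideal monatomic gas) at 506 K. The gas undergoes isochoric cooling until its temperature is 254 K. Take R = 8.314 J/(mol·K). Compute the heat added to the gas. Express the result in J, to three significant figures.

Q ≈ -5310 J

Constant volume ⇒ W = 0, so Q = ΔU = nCᵥΔT with Cᵥ = 3R/2 = 12.47 J/(mol·K).
ΔU = (1.69)(12.47)(254 − 506) = -5311 J.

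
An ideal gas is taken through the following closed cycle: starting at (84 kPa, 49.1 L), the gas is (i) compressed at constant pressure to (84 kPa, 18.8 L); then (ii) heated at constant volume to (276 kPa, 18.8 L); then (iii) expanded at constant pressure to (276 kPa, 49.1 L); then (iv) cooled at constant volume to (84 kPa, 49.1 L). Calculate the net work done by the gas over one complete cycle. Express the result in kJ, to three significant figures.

W_net ≈ 5.82 kJ

Constant-volume legs do no work.
W(i) = (84)(18.8 − 49.1) = -2545 J; W(iii) = (276)(49.1 − 18.8) = 8363 J.
W_net = -2545 + 8363 = 5818 J (the clockwise enclosed area).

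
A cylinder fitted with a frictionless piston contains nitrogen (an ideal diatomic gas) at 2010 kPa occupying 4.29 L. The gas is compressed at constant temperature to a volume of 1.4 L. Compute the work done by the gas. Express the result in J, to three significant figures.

W ≈ -9660 J

Isothermal: W = nRT ln(V₂/V₁) = P₁V₁ ln(V₂/V₁).
P₁V₁ = (2010 kPa)(4.29 L) = 8623 J.
W = 8623 × ln(1.4/4.29) = 8623 × -1.12
W_by_gas = -9656 J.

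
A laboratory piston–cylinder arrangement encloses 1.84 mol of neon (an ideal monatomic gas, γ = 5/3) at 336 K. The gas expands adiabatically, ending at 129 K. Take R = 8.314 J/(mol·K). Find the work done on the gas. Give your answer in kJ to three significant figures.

W ≈ -4.75 kJ

Adiabatic ⇒ Q = 0, so W_by = −ΔU = nCᵥ(T₁ − T₂).
Cᵥ = 3R/2 = 12.47 J/(mol·K).
W = (1.84)(12.47)(336 − 129) = 4750 J.
Work on gas = −W_by = -4750 J.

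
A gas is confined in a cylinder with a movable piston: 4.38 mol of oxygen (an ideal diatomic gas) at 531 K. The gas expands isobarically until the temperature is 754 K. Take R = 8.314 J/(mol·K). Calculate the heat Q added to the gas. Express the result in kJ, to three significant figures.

Q ≈ 28.4 kJ

Isobaric: W = nRΔT = (4.38)(8.314)(223) = 8121 J.
ΔU = nCᵥΔT with Cᵥ = 5R/2: ΔU = (4.38)(20.79)(223) = 20302 J.
Q = ΔU + W = 20302 + 8121 = 28422 J.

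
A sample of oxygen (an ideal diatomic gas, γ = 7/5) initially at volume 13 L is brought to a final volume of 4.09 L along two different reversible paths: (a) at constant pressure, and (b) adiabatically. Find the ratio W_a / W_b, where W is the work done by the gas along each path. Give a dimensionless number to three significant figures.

Path (a) isobaric: W = P₁(V₂ − V₁) → W_a/(P₁V₁) = -0.6854.
Path (b) adiabatic: W = P₁V₁(1 − (V₁/V₂)^(γ−1))/(γ−1) → W_b/(P₁V₁) = -1.47.
W_a / W_b = -0.6854 / -1.47 = 0.4661.

W_a / W_b ≈ 0.466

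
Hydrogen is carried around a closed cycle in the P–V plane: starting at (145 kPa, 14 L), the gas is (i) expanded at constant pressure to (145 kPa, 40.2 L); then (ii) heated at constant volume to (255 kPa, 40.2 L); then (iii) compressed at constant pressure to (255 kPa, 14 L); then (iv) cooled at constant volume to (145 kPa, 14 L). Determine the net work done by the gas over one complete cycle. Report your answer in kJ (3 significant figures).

W_net ≈ -2.88 kJ

Constant-volume legs do no work.
W(i) = (145)(40.2 − 14) = 3799 J; W(iii) = (255)(14 − 40.2) = -6681 J.
W_net = 3799 − 6681 = -2882 J (the counter-clockwise enclosed area).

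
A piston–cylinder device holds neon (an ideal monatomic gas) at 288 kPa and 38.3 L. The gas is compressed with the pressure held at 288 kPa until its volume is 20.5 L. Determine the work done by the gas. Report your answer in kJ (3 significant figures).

Isobaric: W = P ΔV.
W = (288 kPa)(20.5 − 38.3 L) = (288)(-17.8) = -5126 J.

W ≈ -5.13 kJ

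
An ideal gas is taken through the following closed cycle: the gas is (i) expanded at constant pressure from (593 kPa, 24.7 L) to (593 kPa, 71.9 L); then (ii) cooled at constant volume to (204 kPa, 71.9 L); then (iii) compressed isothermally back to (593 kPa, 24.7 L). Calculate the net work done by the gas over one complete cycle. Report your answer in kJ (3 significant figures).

Leg (i): W = PΔV = (593)(71.9 − 24.7) = 27990 J.
Leg (ii): W = 0.
Leg (iii): W = PᵢVᵢ ln(V_f/Vᵢ) = (14668) ln(24.7/71.9) = -15672 J.
W_net = 27990 − 15672 = 12318 J.

W_net ≈ 12.3 kJ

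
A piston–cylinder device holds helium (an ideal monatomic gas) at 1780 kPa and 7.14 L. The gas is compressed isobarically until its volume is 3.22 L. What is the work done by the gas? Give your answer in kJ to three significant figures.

W ≈ -6.98 kJ

Isobaric: W = P ΔV.
W = (1780 kPa)(3.22 − 7.14 L) = (1780)(-3.92) = -6978 J.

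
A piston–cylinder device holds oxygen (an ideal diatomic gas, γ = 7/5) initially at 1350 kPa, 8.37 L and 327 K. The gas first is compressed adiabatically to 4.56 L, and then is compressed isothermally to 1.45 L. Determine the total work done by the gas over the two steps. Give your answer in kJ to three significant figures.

W_total ≈ -24.3 kJ

Step 1 (adiabatic): W = (P₁V₁ − P₂V₂)/(γ−1) = (11299 − 14407)/0.4 = -7768 J.
After step 1: P = 3159 kPa, V = 4.56 L, T = 416.9 K.
Step 2 (isothermal): W = P₁V₁ ln(V₂/V₁) = (14407) ln(1.45/4.56) = -16507 J.
W_total = -7768 − 16507 = -24274 J.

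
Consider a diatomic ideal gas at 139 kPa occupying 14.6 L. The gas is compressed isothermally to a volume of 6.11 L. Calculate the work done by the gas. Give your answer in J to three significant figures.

W ≈ -1770 J

Isothermal: W = nRT ln(V₂/V₁) = P₁V₁ ln(V₂/V₁).
P₁V₁ = (139 kPa)(14.6 L) = 2029 J.
W = 2029 × ln(6.11/14.6) = 2029 × -0.8711
W_by_gas = -1768 J.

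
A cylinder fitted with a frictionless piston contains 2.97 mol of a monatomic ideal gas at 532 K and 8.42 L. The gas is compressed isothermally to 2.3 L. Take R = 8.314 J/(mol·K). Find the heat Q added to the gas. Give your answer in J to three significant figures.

Isothermal ⇒ ΔU = 0, so Q = W = nRT ln(V₂/V₁).
Q = (2.97)(8.314)(532) ln(2.3/8.42) = 13136 × -1.298 = -17047 J.

Q ≈ -17000 J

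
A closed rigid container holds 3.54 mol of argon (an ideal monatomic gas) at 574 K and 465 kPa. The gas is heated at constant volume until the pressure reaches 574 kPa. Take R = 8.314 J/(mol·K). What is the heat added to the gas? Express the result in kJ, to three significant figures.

Constant volume ⇒ W = 0, so Q = ΔU = nCᵥΔT with Cᵥ = 3R/2 = 12.47 J/(mol·K).
At constant V, T₂/T₁ = P₂/P₁ ⇒ ΔT = T₁(P₂/P₁ − 1) = 574·(574/465 − 1) = 134.6 K.
ΔU = (3.54)(12.47)(134.6) = 5940 J.

Q ≈ 5.94 kJ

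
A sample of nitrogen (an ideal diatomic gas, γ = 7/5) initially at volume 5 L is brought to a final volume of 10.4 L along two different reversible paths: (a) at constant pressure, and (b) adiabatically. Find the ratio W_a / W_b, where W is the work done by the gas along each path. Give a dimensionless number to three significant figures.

Path (a) isobaric: W = P₁(V₂ − V₁) → W_a/(P₁V₁) = 1.08.
Path (b) adiabatic: W = P₁V₁(1 − (V₁/V₂)^(γ−1))/(γ−1) → W_b/(P₁V₁) = 0.6348.
W_a / W_b = 1.08 / 0.6348 = 1.701.

W_a / W_b ≈ 1.70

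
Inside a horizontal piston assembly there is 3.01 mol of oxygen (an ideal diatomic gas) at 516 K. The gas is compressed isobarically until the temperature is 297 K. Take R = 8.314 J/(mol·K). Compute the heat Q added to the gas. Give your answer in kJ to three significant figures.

Isobaric: W = nRΔT = (3.01)(8.314)(-219) = -5481 J.
ΔU = nCᵥΔT with Cᵥ = 5R/2: ΔU = (3.01)(20.79)(-219) = -13701 J.
Q = ΔU + W = -13701 − 5481 = -19182 J.

Q ≈ -19.2 kJ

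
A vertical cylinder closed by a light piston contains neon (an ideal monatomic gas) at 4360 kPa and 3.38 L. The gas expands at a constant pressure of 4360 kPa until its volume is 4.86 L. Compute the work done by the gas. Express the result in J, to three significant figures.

W ≈ 6450 J

Isobaric: W = P ΔV.
W = (4360 kPa)(4.86 − 3.38 L) = (4360)(1.48) = 6453 J.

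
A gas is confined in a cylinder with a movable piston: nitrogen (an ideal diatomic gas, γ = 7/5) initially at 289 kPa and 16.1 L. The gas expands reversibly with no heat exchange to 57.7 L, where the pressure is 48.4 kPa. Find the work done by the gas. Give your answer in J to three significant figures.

Adiabatic: W = (P₁V₁ − P₂V₂)/(γ − 1) with γ = 7/5.
P₁V₁ = 4653 J, P₂V₂ = 2793 J.
W = (4653 − 2793) / 0.4 = 4651 J.

W ≈ 4650 J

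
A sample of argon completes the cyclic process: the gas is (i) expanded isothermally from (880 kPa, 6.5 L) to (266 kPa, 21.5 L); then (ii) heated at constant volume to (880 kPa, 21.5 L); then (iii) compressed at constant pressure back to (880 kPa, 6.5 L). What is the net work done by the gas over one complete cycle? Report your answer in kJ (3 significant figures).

Leg (i): W = PᵢVᵢ ln(V_f/Vᵢ) = (5720) ln(21.5/6.5) = 6843 J.
Leg (ii): W = 0.
Leg (iii): W = PΔV = (880)(6.5 − 21.5) = -13200 J.
W_net = 6843 − 13200 = -6357 J.

W_net ≈ -6.36 kJ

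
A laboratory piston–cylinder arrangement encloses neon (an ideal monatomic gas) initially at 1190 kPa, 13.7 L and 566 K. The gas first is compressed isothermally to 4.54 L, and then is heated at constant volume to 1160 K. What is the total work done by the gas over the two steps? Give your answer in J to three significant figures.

Step 1 (isothermal): W = P₁V₁ ln(V₂/V₁) = (16303) ln(4.54/13.7) = -18006 J.
Step 2 (isochoric): W = 0 (constant volume).
W_total = -18006 + 0 = -18006 J.

W_total ≈ -18000 J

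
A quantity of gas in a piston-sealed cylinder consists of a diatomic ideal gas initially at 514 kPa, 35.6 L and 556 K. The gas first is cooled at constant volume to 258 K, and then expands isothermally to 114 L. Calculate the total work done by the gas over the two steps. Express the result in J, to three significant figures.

Step 1 (isochoric): W = 0 (constant volume).
After step 1: P = 238.5 kPa (V unchanged).
Step 2 (isothermal): W = P₁V₁ ln(V₂/V₁) = (8491) ln(114/35.6) = 9882 J.
W_total = 0 + 9882 = 9882 J.

W_total ≈ 9880 J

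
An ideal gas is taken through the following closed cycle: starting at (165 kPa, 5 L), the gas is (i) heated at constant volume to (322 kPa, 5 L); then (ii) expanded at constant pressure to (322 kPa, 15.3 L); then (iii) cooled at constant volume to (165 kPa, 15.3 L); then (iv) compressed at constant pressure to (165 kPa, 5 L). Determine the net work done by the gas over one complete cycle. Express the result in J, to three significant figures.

Constant-volume legs do no work.
W(ii) = (322)(15.3 − 5) = 3317 J; W(iv) = (165)(5 − 15.3) = -1700 J.
W_net = 3317 − 1700 = 1617 J (the clockwise enclosed area).

W_net ≈ 1620 J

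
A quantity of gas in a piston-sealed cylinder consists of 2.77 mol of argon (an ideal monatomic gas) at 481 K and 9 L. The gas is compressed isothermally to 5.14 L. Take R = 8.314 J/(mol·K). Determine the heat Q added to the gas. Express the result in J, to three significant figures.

Q ≈ -6210 J

Isothermal ⇒ ΔU = 0, so Q = W = nRT ln(V₂/V₁).
Q = (2.77)(8.314)(481) ln(5.14/9) = 11077 × -0.5602 = -6205 J.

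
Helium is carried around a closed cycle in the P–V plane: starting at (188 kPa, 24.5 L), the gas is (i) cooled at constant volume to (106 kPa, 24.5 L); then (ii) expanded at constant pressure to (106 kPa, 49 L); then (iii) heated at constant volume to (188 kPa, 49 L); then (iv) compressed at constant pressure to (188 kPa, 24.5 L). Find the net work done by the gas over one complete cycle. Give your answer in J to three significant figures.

Constant-volume legs do no work.
W(ii) = (106)(49 − 24.5) = 2597 J; W(iv) = (188)(24.5 − 49) = -4606 J.
W_net = 2597 − 4606 = -2009 J (the counter-clockwise enclosed area).

W_net ≈ -2010 J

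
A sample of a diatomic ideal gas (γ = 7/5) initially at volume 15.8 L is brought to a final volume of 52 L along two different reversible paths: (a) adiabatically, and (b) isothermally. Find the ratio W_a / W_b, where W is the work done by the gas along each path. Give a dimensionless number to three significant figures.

Path (a) adiabatic: W = P₁V₁(1 − (V₁/V₂)^(γ−1))/(γ−1) → W_a/(P₁V₁) = 0.9476.
Path (b) isothermal: W = P₁V₁ ln(V₂/V₁) → W_b/(P₁V₁) = 1.191.
W_a / W_b = 0.9476 / 1.191 = 0.7955.

W_a / W_b ≈ 0.795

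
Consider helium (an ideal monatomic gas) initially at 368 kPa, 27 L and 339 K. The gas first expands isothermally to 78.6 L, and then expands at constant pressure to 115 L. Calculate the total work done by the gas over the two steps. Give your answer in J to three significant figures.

W_total ≈ 15200 J

Step 1 (isothermal): W = P₁V₁ ln(V₂/V₁) = (9936) ln(78.6/27) = 10617 J.
After step 1: P = 126.4 kPa, V = 78.6 L, T = 339 K.
Step 2 (isobaric): W = PΔV = (126.4 kPa)(115 − 78.6 L) = 4601 J.
W_total = 10617 + 4601 = 15218 J.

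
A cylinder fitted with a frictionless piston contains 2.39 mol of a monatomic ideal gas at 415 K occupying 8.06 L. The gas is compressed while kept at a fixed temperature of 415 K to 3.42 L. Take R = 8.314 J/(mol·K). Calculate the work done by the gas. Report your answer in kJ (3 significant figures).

W ≈ -7.07 kJ

Isothermal: W = nRT ln(V₂/V₁).
W = (2.39)(8.314)(415) × ln(3.42/8.06)
  = 8246 × -0.8573
W_by_gas = -7069 J.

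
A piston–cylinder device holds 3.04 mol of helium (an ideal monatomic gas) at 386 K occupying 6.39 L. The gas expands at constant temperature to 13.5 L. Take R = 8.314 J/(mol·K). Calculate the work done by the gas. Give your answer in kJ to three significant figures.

W ≈ 7.30 kJ

Isothermal: W = nRT ln(V₂/V₁).
W = (3.04)(8.314)(386) × ln(13.5/6.39)
  = 9756 × 0.748
W_by_gas = 7297 J.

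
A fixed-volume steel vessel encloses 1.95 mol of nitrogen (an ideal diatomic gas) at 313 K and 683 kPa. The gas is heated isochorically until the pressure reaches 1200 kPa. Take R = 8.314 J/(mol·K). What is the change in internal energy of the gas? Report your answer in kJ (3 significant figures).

ΔU ≈ 9.60 kJ

Constant volume ⇒ W = 0, so Q = ΔU = nCᵥΔT with Cᵥ = 5R/2 = 20.79 J/(mol·K).
At constant V, T₂/T₁ = P₂/P₁ ⇒ ΔT = T₁(P₂/P₁ − 1) = 313·(1200/683 − 1) = 236.9 K.
ΔU = (1.95)(20.79)(236.9) = 9603 J.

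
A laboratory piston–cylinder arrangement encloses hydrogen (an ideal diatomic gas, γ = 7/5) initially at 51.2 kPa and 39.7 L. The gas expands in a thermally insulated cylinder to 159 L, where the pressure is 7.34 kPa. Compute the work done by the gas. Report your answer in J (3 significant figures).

Adiabatic: W = (P₁V₁ − P₂V₂)/(γ − 1) with γ = 7/5.
P₁V₁ = 2033 J, P₂V₂ = 1167 J.
W = (2033 − 1167) / 0.4 = 2164 J.

W ≈ 2160 J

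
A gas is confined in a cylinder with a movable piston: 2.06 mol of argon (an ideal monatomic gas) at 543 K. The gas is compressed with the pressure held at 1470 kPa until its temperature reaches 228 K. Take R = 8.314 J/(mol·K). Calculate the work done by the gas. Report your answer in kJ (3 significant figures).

W ≈ -5.39 kJ

Isobaric: W = P ΔV = nR ΔT.
W = (2.06)(8.314)(228 − 543) = -5395 J.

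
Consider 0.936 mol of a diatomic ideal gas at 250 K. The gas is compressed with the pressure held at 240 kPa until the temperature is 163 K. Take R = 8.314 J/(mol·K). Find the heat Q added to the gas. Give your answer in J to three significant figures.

Q ≈ -2370 J

Isobaric: W = nRΔT = (0.936)(8.314)(-87) = -677 J.
ΔU = nCᵥΔT with Cᵥ = 5R/2: ΔU = (0.936)(20.79)(-87) = -1693 J.
Q = ΔU + W = -1693 − 677 = -2370 J.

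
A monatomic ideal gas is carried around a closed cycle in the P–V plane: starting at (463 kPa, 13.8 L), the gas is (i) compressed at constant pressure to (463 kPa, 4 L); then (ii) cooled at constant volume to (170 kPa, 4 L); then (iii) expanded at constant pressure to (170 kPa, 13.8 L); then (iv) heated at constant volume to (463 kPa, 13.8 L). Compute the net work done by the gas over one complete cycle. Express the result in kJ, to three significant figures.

Constant-volume legs do no work.
W(i) = (463)(4 − 13.8) = -4537 J; W(iii) = (170)(13.8 − 4) = 1666 J.
W_net = -4537 + 1666 = -2871 J (the counter-clockwise enclosed area).

W_net ≈ -2.87 kJ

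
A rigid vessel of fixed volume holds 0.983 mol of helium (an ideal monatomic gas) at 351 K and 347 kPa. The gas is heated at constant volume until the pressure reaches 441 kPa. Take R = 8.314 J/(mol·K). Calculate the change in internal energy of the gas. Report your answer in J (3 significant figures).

Constant volume ⇒ W = 0, so Q = ΔU = nCᵥΔT with Cᵥ = 3R/2 = 12.47 J/(mol·K).
At constant V, T₂/T₁ = P₂/P₁ ⇒ ΔT = T₁(P₂/P₁ − 1) = 351·(441/347 − 1) = 95.08 K.
ΔU = (0.983)(12.47)(95.08) = 1166 J.

ΔU ≈ 1170 J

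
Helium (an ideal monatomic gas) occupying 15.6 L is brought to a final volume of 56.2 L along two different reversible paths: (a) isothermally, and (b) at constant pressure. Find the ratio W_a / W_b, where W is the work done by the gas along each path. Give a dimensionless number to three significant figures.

W_a / W_b ≈ 0.492

Path (a) isothermal: W = P₁V₁ ln(V₂/V₁) → W_a/(P₁V₁) = 1.282.
Path (b) isobaric: W = P₁(V₂ − V₁) → W_b/(P₁V₁) = 2.603.
W_a / W_b = 1.282 / 2.603 = 0.4925.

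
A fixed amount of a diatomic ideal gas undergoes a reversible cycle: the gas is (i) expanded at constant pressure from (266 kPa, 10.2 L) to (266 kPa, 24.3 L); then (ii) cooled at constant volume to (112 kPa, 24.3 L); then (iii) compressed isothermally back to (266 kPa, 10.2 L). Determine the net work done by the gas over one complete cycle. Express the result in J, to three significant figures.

W_net ≈ 1390 J

Leg (i): W = PΔV = (266)(24.3 − 10.2) = 3751 J.
Leg (ii): W = 0.
Leg (iii): W = PᵢVᵢ ln(V_f/Vᵢ) = (2722) ln(10.2/24.3) = -2363 J.
W_net = 3751 − 2363 = 1388 J.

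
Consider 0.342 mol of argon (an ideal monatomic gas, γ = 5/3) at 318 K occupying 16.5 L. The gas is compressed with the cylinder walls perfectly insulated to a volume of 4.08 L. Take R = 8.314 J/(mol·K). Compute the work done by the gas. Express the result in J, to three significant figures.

W ≈ -2090 J

Adiabatic: TV^(γ−1) = const with γ = 5/3.
T₂ = T₁ (V₁/V₂)^(γ−1) = 318 × (16.5/4.08)^0.667 = 318 × 2.538 = 807.2 K.
W_by = nCᵥ(T₁ − T₂) = (0.342)(12.47)(318 − 807.2) = -2086 J.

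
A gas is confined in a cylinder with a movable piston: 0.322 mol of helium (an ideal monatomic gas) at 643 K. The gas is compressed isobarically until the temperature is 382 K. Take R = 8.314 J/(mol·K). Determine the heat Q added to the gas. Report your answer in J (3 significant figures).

Isobaric: W = nRΔT = (0.322)(8.314)(-261) = -698.7 J.
ΔU = nCᵥΔT with Cᵥ = 3R/2: ΔU = (0.322)(12.47)(-261) = -1048 J.
Q = ΔU + W = -1048 − 698.7 = -1747 J.

Q ≈ -1750 J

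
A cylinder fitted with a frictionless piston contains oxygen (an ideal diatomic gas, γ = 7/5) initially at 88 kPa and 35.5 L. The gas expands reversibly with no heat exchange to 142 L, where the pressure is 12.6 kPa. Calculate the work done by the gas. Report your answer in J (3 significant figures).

Adiabatic: W = (P₁V₁ − P₂V₂)/(γ − 1) with γ = 7/5.
P₁V₁ = 3124 J, P₂V₂ = 1789 J.
W = (3124 − 1789) / 0.4 = 3337 J.

W ≈ 3340 J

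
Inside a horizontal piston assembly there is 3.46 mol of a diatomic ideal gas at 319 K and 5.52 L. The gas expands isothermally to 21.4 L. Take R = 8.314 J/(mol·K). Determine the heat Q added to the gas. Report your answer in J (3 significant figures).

Isothermal ⇒ ΔU = 0, so Q = W = nRT ln(V₂/V₁).
Q = (3.46)(8.314)(319) ln(21.4/5.52) = 9176 × 1.355 = 12434 J.

Q ≈ 12400 J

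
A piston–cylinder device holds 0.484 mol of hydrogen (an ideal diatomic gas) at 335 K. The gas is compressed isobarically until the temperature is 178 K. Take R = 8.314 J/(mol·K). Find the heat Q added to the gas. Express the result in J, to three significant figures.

Q ≈ -2210 J

Isobaric: W = nRΔT = (0.484)(8.314)(-157) = -631.8 J.
ΔU = nCᵥΔT with Cᵥ = 5R/2: ΔU = (0.484)(20.79)(-157) = -1579 J.
Q = ΔU + W = -1579 − 631.8 = -2211 J.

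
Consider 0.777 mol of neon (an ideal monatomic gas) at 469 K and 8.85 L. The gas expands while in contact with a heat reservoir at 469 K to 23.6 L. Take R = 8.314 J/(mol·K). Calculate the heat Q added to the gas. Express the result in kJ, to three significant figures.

Q ≈ 2.97 kJ

Isothermal ⇒ ΔU = 0, so Q = W = nRT ln(V₂/V₁).
Q = (0.777)(8.314)(469) ln(23.6/8.85) = 3030 × 0.9808 = 2972 J.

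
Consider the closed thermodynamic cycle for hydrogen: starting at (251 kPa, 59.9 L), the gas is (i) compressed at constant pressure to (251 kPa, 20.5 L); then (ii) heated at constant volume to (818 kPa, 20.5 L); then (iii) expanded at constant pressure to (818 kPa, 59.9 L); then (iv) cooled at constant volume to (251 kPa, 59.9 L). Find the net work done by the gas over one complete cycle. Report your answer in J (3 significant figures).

Constant-volume legs do no work.
W(i) = (251)(20.5 − 59.9) = -9889 J; W(iii) = (818)(59.9 − 20.5) = 32229 J.
W_net = -9889 + 32229 = 22340 J (the clockwise enclosed area).

W_net ≈ 22300 J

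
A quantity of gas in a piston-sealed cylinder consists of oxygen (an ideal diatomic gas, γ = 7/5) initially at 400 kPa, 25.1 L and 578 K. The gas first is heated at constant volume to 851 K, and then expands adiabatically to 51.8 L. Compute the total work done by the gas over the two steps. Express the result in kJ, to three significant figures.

Step 1 (isochoric): W = 0 (constant volume).
After step 1: P = 588.9 kPa (V unchanged).
Step 2 (adiabatic): W = (P₁V₁ − P₂V₂)/(γ−1) = (14782 − 11063)/0.4 = 9298 J.
W_total = 0 + 9298 = 9298 J.

W_total ≈ 9.30 kJ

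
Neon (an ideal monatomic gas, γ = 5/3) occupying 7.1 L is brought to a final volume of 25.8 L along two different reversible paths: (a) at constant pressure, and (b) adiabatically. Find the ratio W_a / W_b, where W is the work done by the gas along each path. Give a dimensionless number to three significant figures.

Path (a) isobaric: W = P₁(V₂ − V₁) → W_a/(P₁V₁) = 2.634.
Path (b) adiabatic: W = P₁V₁(1 − (V₁/V₂)^(γ−1))/(γ−1) → W_b/(P₁V₁) = 0.8654.
W_a / W_b = 2.634 / 0.8654 = 3.044.

W_a / W_b ≈ 3.04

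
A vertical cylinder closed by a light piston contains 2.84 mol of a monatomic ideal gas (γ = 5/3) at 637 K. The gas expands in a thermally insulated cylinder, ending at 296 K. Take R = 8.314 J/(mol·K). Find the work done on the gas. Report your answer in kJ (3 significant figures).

W ≈ -12.1 kJ

Adiabatic ⇒ Q = 0, so W_by = −ΔU = nCᵥ(T₁ − T₂).
Cᵥ = 3R/2 = 12.47 J/(mol·K).
W = (2.84)(12.47)(637 − 296) = 12077 J.
Work on gas = −W_by = -12077 J.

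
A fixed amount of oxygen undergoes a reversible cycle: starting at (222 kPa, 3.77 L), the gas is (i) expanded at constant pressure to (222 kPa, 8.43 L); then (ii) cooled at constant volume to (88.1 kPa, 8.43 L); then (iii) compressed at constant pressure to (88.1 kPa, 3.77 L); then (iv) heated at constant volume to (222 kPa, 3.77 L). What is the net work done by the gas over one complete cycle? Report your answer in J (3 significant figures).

Constant-volume legs do no work.
W(i) = (222)(8.43 − 3.77) = 1035 J; W(iii) = (88.1)(3.77 − 8.43) = -410.5 J.
W_net = 1035 − 410.5 = 624 J (the clockwise enclosed area).

W_net ≈ 624 J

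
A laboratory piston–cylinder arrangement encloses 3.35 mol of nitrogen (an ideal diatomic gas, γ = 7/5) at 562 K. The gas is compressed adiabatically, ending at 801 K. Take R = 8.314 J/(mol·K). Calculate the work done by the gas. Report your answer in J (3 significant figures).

Adiabatic ⇒ Q = 0, so W_by = −ΔU = nCᵥ(T₁ − T₂).
Cᵥ = 5R/2 = 20.79 J/(mol·K).
W = (3.35)(20.79)(562 − 801) = -16642 J.

W ≈ -16600 J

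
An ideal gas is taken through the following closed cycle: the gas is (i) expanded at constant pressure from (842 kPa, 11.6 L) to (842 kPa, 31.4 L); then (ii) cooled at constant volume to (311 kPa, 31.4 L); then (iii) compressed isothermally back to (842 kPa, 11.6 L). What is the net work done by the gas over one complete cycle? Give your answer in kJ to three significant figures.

W_net ≈ 6.95 kJ

Leg (i): W = PΔV = (842)(31.4 − 11.6) = 16672 J.
Leg (ii): W = 0.
Leg (iii): W = PᵢVᵢ ln(V_f/Vᵢ) = (9765) ln(11.6/31.4) = -9724 J.
W_net = 16672 − 9724 = 6947 J.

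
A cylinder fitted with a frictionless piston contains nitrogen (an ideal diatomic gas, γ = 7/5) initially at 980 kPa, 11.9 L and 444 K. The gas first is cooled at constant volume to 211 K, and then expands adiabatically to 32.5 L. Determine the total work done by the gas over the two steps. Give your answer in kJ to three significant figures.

W_total ≈ 4.59 kJ

Step 1 (isochoric): W = 0 (constant volume).
After step 1: P = 465.7 kPa (V unchanged).
Step 2 (adiabatic): W = (P₁V₁ − P₂V₂)/(γ−1) = (5542 − 3708)/0.4 = 4585 J.
W_total = 0 + 4585 = 4585 J.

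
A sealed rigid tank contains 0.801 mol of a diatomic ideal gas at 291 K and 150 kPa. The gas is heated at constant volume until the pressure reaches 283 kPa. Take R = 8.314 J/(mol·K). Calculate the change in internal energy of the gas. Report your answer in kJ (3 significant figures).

Constant volume ⇒ W = 0, so Q = ΔU = nCᵥΔT with Cᵥ = 5R/2 = 20.79 J/(mol·K).
At constant V, T₂/T₁ = P₂/P₁ ⇒ ΔT = T₁(P₂/P₁ − 1) = 291·(283/150 − 1) = 258 K.
ΔU = (0.801)(20.79)(258) = 4296 J.

ΔU ≈ 4.30 kJ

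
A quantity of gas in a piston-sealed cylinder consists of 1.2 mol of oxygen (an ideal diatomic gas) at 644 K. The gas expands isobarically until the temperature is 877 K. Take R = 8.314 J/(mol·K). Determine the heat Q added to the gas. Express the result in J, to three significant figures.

Q ≈ 8140 J

Isobaric: W = nRΔT = (1.2)(8.314)(233) = 2325 J.
ΔU = nCᵥΔT with Cᵥ = 5R/2: ΔU = (1.2)(20.79)(233) = 5811 J.
Q = ΔU + W = 5811 + 2325 = 8136 J.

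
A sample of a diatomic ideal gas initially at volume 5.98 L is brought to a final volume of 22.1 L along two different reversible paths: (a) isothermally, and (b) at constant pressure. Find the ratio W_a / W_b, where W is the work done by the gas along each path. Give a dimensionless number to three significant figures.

W_a / W_b ≈ 0.485

Path (a) isothermal: W = P₁V₁ ln(V₂/V₁) → W_a/(P₁V₁) = 1.307.
Path (b) isobaric: W = P₁(V₂ − V₁) → W_b/(P₁V₁) = 2.696.
W_a / W_b = 1.307 / 2.696 = 0.4849.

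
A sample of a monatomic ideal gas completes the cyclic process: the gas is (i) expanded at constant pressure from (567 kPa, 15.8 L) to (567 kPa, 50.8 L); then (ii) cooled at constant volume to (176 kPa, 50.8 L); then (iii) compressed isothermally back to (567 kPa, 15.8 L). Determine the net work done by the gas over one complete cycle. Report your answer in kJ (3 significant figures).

Leg (i): W = PΔV = (567)(50.8 − 15.8) = 19845 J.
Leg (ii): W = 0.
Leg (iii): W = PᵢVᵢ ln(V_f/Vᵢ) = (8941) ln(15.8/50.8) = -10442 J.
W_net = 19845 − 10442 = 9403 J.

W_net ≈ 9.40 kJ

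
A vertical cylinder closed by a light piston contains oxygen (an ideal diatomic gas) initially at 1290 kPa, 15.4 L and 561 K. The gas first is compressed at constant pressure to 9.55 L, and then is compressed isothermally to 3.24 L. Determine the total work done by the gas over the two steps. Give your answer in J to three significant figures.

Step 1 (isobaric): W = PΔV = (1290 kPa)(9.55 − 15.4 L) = -7546 J.
After step 1: P = 1290 kPa, V = 9.55 L, T = 347.9 K.
Step 2 (isothermal): W = P₁V₁ ln(V₂/V₁) = (12320) ln(3.24/9.55) = -13317 J.
W_total = -7546 − 13317 = -20863 J.

W_total ≈ -20900 J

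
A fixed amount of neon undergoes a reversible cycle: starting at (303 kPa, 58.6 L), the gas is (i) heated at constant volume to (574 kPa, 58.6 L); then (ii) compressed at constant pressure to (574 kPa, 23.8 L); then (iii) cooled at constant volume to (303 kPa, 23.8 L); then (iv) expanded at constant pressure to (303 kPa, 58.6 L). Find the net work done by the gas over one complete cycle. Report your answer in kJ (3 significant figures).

Constant-volume legs do no work.
W(ii) = (574)(23.8 − 58.6) = -19975 J; W(iv) = (303)(58.6 − 23.8) = 10544 J.
W_net = -19975 + 10544 = -9431 J (the counter-clockwise enclosed area).

W_net ≈ -9.43 kJ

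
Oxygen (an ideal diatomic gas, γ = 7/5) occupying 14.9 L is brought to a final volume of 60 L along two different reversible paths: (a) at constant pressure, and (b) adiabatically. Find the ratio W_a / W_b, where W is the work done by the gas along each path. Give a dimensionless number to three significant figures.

Path (a) isobaric: W = P₁(V₂ − V₁) → W_a/(P₁V₁) = 3.027.
Path (b) adiabatic: W = P₁V₁(1 − (V₁/V₂)^(γ−1))/(γ−1) → W_b/(P₁V₁) = 1.068.
W_a / W_b = 3.027 / 1.068 = 2.834.

W_a / W_b ≈ 2.83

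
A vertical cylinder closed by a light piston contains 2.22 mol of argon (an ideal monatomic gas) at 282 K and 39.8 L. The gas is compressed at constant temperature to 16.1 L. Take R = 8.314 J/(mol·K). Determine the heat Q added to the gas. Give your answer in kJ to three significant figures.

Isothermal ⇒ ΔU = 0, so Q = W = nRT ln(V₂/V₁).
Q = (2.22)(8.314)(282) ln(16.1/39.8) = 5205 × -0.905 = -4711 J.

Q ≈ -4.71 kJ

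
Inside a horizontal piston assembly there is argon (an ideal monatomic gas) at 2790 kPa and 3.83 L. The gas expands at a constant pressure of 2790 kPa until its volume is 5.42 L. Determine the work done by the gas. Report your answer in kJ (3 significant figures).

Isobaric: W = P ΔV.
W = (2790 kPa)(5.42 − 3.83 L) = (2790)(1.59) = 4436 J.

W ≈ 4.44 kJ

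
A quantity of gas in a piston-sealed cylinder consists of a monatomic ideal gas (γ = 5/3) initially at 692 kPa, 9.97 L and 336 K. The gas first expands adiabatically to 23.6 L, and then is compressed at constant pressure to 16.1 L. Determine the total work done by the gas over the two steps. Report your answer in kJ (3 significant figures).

Step 1 (adiabatic): W = (P₁V₁ − P₂V₂)/(γ−1) = (6899 − 3884)/0.667 = 4522 J.
After step 1: P = 164.6 kPa, V = 23.6 L, T = 189.2 K.
Step 2 (isobaric): W = PΔV = (164.6 kPa)(16.1 − 23.6 L) = -1234 J.
W_total = 4522 − 1234 = 3288 J.

W_total ≈ 3.29 kJ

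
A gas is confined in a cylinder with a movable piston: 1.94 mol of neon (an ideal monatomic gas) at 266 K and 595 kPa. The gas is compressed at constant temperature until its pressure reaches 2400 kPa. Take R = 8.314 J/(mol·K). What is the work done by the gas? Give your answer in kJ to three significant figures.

Isothermal process: W = nRT ln(V₂/V₁) = nRT ln(P₁/P₂).
W = (1.94)(8.314)(266) × ln(595/2400)
  = 4290 × ln(0.2479) = 4290 × -1.395
W_by_gas = -5984 J.

W ≈ -5.98 kJ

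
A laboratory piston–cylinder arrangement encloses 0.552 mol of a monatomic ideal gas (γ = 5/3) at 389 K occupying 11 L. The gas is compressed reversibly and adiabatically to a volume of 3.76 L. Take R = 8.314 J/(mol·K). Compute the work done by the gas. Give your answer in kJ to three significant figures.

W ≈ -2.80 kJ

Adiabatic: TV^(γ−1) = const with γ = 5/3.
T₂ = T₁ (V₁/V₂)^(γ−1) = 389 × (11/3.76)^0.667 = 389 × 2.046 = 795.7 K.
W_by = nCᵥ(T₁ − T₂) = (0.552)(12.47)(389 − 795.7) = -2800 J.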